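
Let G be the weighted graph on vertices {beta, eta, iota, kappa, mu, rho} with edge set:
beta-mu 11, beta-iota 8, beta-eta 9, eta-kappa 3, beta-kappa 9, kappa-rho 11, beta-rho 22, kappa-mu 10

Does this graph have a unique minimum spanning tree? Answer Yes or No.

No

Sort edges by weight, then run Kruskal:
eta-kappa (3): add — endpoints in different components.
beta-iota (8): add — endpoints in different components.
beta-eta (9): add — endpoints in different components.
beta-kappa (9): skip — beta and kappa already connected.
kappa-mu (10): add — endpoints in different components.
beta-mu (11): skip — beta and mu already connected.
kappa-rho (11): add — endpoints in different components.
Non-tree edge beta-kappa has weight 9, equal to the heaviest edge on its tree cycle — swapping gives another MST of the same weight. Not unique.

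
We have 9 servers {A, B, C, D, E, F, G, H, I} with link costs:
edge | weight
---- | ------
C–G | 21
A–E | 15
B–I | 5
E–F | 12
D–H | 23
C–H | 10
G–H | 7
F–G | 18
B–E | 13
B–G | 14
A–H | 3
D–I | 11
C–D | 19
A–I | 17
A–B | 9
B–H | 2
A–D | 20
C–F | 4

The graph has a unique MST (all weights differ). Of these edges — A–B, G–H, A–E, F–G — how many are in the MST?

1

Sort edges by weight, then run Kruskal:
B–H (2): add — endpoints in different components.
A–H (3): add — endpoints in different components.
C–F (4): add — endpoints in different components.
B–I (5): add — endpoints in different components.
G–H (7): add — endpoints in different components.
A–B (9): skip — A and B already connected.
C–H (10): add — endpoints in different components.
D–I (11): add — endpoints in different components.
E–F (12): add — endpoints in different components.
MST edge set: {B–H, A–H, C–F, B–I, G–H, C–H, D–I, E–F}.
Of the listed edges, {G–H} are in the MST → 1.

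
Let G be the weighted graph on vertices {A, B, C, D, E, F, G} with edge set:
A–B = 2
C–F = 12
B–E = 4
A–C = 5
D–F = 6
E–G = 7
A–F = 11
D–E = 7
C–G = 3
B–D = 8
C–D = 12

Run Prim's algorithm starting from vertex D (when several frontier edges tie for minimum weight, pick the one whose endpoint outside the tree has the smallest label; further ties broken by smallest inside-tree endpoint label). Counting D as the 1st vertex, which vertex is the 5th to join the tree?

Grow the tree from D using Prim:
Step 1: cheapest edge leaving the tree is D–F (6); add F.
Step 2: cheapest edge leaving the tree is D–E (7); add E.
Step 3: cheapest edge leaving the tree is B–E (4); add B.
Step 4: cheapest edge leaving the tree is A–B (2); add A.
Step 5: cheapest edge leaving the tree is A–C (5); add C.
Step 6: cheapest edge leaving the tree is C–G (3); add G.
Vertex order: D, F, E, B, A, C, G. The 5th vertex is A.

A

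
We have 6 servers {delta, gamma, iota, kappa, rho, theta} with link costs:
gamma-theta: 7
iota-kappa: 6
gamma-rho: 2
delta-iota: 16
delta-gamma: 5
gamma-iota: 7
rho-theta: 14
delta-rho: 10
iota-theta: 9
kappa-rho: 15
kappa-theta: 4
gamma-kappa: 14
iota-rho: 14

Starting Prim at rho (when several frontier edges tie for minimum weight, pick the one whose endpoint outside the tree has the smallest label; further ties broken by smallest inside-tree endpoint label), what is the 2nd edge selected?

delta-gamma

Grow the tree from rho using Prim:
Step 1: frontier [gamma-rho 2, delta-rho 10, iota-rho 14, rho-theta 14, kappa-rho 15] → take gamma-rho (2); add gamma.
Step 2: frontier [delta-gamma 5, gamma-iota 7, gamma-theta 7, gamma-kappa 14, delta-rho 10, iota-rho 14, rho-theta 14, kappa-rho 15] → take delta-gamma (5); add delta.
Step 3: frontier [delta-iota 16, gamma-iota 7, gamma-theta 7, gamma-kappa 14, iota-rho 14, rho-theta 14, kappa-rho 15] → take gamma-iota (7); add iota.
Step 4: frontier [gamma-theta 7, gamma-kappa 14, iota-kappa 6, iota-theta 9, rho-theta 14, kappa-rho 15] → take iota-kappa (6); add kappa.
Step 5: frontier [gamma-theta 7, iota-theta 9, kappa-theta 4, rho-theta 14] → take kappa-theta (4); add theta.
The 2nd edge added is delta-gamma.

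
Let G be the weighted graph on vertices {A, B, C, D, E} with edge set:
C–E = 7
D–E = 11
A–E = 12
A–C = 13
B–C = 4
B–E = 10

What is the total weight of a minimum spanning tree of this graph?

34

Prim's algorithm from D:
Step 1: cheapest edge leaving the tree is D–E (11); add E.
Step 2: cheapest edge leaving the tree is C–E (7); add C.
Step 3: cheapest edge leaving the tree is B–C (4); add B.
Step 4: cheapest edge leaving the tree is A–E (12); add A.
MST edges: D–E, C–E, B–C, A–E; total weight 11+7+4+12 = 34.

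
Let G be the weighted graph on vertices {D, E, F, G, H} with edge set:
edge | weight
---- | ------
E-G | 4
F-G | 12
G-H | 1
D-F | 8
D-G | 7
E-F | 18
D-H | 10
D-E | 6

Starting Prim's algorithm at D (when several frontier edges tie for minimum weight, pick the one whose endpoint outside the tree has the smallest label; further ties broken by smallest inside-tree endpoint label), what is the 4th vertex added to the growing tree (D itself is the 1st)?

H

Prim's algorithm from D:
Step 1: cheapest edge leaving the tree is D-E (6); add E.
Step 2: cheapest edge leaving the tree is E-G (4); add G.
Step 3: cheapest edge leaving the tree is G-H (1); add H.
Step 4: cheapest edge leaving the tree is D-F (8); add F.
Vertex order: D, E, G, H, F. The 4th vertex is H.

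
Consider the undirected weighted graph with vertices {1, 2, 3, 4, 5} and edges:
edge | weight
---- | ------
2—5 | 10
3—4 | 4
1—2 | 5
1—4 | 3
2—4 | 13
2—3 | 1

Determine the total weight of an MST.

Sort edges by weight, then run Kruskal:
2—3 (1): add. Components now {1} {2,3} {4} {5}
1—4 (3): add. Components now {1,4} {2,3} {5}
3—4 (4): add. Components now {1,2,3,4} {5}
1—2 (5): skip — 1 and 2 already connected.
2—5 (10): add. Components now {1,2,3,4,5}
MST edges: 2—3, 1—4, 3—4, 2—5; total weight 1+3+4+10 = 18.

18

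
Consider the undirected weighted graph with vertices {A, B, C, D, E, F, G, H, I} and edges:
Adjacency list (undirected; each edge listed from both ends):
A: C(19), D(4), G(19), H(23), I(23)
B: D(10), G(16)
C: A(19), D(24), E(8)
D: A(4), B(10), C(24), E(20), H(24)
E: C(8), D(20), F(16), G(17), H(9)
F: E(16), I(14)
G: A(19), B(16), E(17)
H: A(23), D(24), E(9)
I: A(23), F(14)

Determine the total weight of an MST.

94

Prim's algorithm from B:
Step 1: cheapest edge leaving the tree is B—D (10); add D.
Step 2: cheapest edge leaving the tree is A—D (4); add A.
Step 3: cheapest edge leaving the tree is B—G (16); add G.
Step 4: cheapest edge leaving the tree is E—G (17); add E.
Step 5: cheapest edge leaving the tree is C—E (8); add C.
Step 6: cheapest edge leaving the tree is E—H (9); add H.
Step 7: cheapest edge leaving the tree is E—F (16); add F.
Step 8: cheapest edge leaving the tree is F—I (14); add I.
MST edges: B—D, A—D, B—G, E—G, C—E, E—H, E—F, F—I; total weight 10+4+16+17+8+9+16+14 = 94.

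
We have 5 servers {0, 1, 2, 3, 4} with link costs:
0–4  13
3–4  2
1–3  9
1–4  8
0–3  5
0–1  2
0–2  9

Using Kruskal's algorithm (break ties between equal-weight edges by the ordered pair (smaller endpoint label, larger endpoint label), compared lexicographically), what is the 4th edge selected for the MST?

0-2

Kruskal: consider edges lightest-first.
0–1 (2): add — endpoints in different components.
3–4 (2): add — endpoints in different components.
0–3 (5): add — endpoints in different components.
1–4 (8): skip — 1 and 4 already connected.
0–2 (9): add — endpoints in different components.
The 4th edge added is 0–2.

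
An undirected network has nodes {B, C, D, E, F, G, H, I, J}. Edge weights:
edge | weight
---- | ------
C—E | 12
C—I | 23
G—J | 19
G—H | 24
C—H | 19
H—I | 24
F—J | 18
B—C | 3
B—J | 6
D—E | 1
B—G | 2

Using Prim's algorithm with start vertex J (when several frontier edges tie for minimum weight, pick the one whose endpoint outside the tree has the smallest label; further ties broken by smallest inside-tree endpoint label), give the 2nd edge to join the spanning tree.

B-G

Prim, starting at J.
Step 1: frontier [B—J 6, F—J 18, G—J 19] → take B—J (6); add B.
Step 2: frontier [B—G 2, B—C 3, F—J 18, G—J 19] → take B—G (2); add G.
Step 3: frontier [B—C 3, G—H 24, F—J 18] → take B—C (3); add C.
Step 4: frontier [C—E 12, C—H 19, C—I 23, G—H 24, F—J 18] → take C—E (12); add E.
Step 5: frontier [C—H 19, C—I 23, D—E 1, G—H 24, F—J 18] → take D—E (1); add D.
Step 6: frontier [C—H 19, C—I 23, G—H 24, F—J 18] → take F—J (18); add F.
Step 7: frontier [C—H 19, C—I 23, G—H 24] → take C—H (19); add H.
Step 8: frontier [C—I 23, H—I 24] → take C—I (23); add I.
The 2nd edge added is B—G.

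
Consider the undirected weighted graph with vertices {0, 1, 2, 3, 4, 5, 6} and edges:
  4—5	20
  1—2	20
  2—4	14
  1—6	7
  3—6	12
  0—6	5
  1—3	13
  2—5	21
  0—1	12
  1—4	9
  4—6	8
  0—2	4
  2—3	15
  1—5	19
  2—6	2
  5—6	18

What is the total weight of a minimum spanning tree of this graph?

Sort edges by weight, then run Kruskal:
2—6 (2): add. Components now {0} {1} {2,6} {3} {4} {5}
0—2 (4): add. Components now {0,2,6} {1} {3} {4} {5}
0—6 (5): skip — 0 and 6 already connected.
1—6 (7): add. Components now {0,1,2,6} {3} {4} {5}
4—6 (8): add. Components now {0,1,2,4,6} {3} {5}
1—4 (9): skip — 1 and 4 already connected.
0—1 (12): skip — 0 and 1 already connected.
3—6 (12): add. Components now {0,1,2,3,4,6} {5}
1—3 (13): skip — 1 and 3 already connected.
2—4 (14): skip — 2 and 4 already connected.
2—3 (15): skip — 2 and 3 already connected.
5—6 (18): add. Components now {0,1,2,3,4,5,6}
MST edges: 2—6, 0—2, 1—6, 4—6, 3—6, 5—6; total weight 2+4+7+8+12+18 = 51.

51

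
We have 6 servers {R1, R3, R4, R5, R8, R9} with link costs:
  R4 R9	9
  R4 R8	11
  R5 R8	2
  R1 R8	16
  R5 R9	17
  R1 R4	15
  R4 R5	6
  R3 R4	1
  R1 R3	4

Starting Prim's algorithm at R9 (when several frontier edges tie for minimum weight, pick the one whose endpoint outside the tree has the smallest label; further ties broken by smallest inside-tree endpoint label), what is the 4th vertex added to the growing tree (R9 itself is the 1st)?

R1

Prim's algorithm from R9:
Step 1: cheapest edge leaving the tree is R4 R9 (9); add R4.
Step 2: cheapest edge leaving the tree is R3 R4 (1); add R3.
Step 3: cheapest edge leaving the tree is R1 R3 (4); add R1.
Step 4: cheapest edge leaving the tree is R4 R5 (6); add R5.
Step 5: cheapest edge leaving the tree is R5 R8 (2); add R8.
Vertex order: R9, R4, R3, R1, R5, R8. The 4th vertex is R1.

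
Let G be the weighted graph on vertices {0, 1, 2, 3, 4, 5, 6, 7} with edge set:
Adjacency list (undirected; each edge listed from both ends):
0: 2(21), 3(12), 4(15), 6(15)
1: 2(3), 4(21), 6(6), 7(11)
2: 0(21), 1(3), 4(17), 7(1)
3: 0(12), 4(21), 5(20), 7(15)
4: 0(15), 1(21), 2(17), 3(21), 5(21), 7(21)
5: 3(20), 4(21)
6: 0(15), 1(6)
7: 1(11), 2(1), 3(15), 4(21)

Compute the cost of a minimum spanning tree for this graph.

Kruskal: consider edges lightest-first.
2–7 (1): add — endpoints in different components.
1–2 (3): add — endpoints in different components.
1–6 (6): add — endpoints in different components.
1–7 (11): skip — 1 and 7 already connected.
0–3 (12): add — endpoints in different components.
0–4 (15): add — endpoints in different components.
0–6 (15): add — endpoints in different components.
3–7 (15): skip — 3 and 7 already connected.
2–4 (17): skip — 2 and 4 already connected.
3–5 (20): add — endpoints in different components.
MST edges: 2–7, 1–2, 1–6, 0–3, 0–4, 0–6, 3–5; total weight 1+3+6+12+15+15+20 = 72.

72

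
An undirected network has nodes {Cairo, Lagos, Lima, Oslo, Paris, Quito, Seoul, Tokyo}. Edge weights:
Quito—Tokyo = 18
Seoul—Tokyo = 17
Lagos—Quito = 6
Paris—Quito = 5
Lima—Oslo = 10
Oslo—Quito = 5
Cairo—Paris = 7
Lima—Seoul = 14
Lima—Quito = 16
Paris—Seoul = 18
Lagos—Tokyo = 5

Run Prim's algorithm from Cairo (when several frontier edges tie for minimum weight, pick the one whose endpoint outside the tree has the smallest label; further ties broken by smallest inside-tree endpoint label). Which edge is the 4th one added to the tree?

Lagos-Quito

Prim, starting at Cairo.
Step 1: frontier [Cairo—Paris 7] → take Cairo—Paris (7); add Paris.
Step 2: frontier [Paris—Quito 5, Paris—Seoul 18] → take Paris—Quito (5); add Quito.
Step 3: frontier [Paris—Seoul 18, Oslo—Quito 5, Lagos—Quito 6, Lima—Quito 16, Quito—Tokyo 18] → take Oslo—Quito (5); add Oslo.
Step 4: frontier [Lima—Oslo 10, Paris—Seoul 18, Lagos—Quito 6, Lima—Quito 16, Quito—Tokyo 18] → take Lagos—Quito (6); add Lagos.
Step 5: frontier [Lagos—Tokyo 5, Lima—Oslo 10, Paris—Seoul 18, Lima—Quito 16, Quito—Tokyo 18] → take Lagos—Tokyo (5); add Tokyo.
Step 6: frontier [Lima—Oslo 10, Paris—Seoul 18, Lima—Quito 16, Seoul—Tokyo 17] → take Lima—Oslo (10); add Lima.
Step 7: frontier [Lima—Seoul 14, Paris—Seoul 18, Seoul—Tokyo 17] → take Lima—Seoul (14); add Seoul.
The 4th edge added is Lagos—Quito.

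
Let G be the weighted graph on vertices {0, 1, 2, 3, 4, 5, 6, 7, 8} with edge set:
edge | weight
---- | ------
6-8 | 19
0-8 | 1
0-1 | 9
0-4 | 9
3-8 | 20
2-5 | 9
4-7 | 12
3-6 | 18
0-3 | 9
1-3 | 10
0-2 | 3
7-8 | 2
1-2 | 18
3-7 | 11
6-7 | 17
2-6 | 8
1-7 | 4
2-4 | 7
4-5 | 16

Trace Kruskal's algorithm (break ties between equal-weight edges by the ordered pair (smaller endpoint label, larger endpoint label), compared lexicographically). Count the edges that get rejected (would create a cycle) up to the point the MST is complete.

Sort edges by weight, then run Kruskal:
0-8 (1): add — endpoints in different components.
7-8 (2): add — endpoints in different components.
0-2 (3): add — endpoints in different components.
1-7 (4): add — endpoints in different components.
2-4 (7): add — endpoints in different components.
2-6 (8): add — endpoints in different components.
0-1 (9): skip — 0 and 1 already connected.
0-3 (9): add — endpoints in different components.
0-4 (9): skip — 0 and 4 already connected.
2-5 (9): add — endpoints in different components.
Edges rejected before the tree was complete: 2.

2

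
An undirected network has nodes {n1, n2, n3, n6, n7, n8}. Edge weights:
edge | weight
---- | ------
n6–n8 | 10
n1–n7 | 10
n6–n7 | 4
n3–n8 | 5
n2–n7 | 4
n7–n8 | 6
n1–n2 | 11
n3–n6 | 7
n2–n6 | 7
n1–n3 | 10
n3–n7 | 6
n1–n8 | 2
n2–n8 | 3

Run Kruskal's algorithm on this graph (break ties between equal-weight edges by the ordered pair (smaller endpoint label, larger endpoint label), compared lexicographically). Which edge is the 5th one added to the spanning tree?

Kruskal: consider edges lightest-first.
n1–n8 (2): add — endpoints in different components.
n2–n8 (3): add — endpoints in different components.
n2–n7 (4): add — endpoints in different components.
n6–n7 (4): add — endpoints in different components.
n3–n8 (5): add — endpoints in different components.
The 5th edge added is n3–n8.

n3-n8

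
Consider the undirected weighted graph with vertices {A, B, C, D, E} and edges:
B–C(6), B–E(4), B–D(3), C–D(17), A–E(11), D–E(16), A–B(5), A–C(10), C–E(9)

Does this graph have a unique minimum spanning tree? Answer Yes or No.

Yes

Kruskal's algorithm — process edges by increasing weight (ties by edge label):
B–D (3): add — endpoints in different components.
B–E (4): add — endpoints in different components.
A–B (5): add — endpoints in different components.
B–C (6): add — endpoints in different components.
Every non-tree edge has weight strictly greater than the heaviest edge on the tree path between its endpoints, so the MST is unique.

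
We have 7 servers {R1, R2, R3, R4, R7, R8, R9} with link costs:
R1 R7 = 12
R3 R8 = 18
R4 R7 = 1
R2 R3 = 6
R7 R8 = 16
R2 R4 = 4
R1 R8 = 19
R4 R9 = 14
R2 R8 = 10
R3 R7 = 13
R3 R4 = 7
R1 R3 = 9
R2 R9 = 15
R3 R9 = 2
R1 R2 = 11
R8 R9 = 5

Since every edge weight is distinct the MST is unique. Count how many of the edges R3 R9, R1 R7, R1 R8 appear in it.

Kruskal's algorithm — process edges by increasing weight (ties by edge label):
R4 R7 (1): add — endpoints in different components.
R3 R9 (2): add — endpoints in different components.
R2 R4 (4): add — endpoints in different components.
R8 R9 (5): add — endpoints in different components.
R2 R3 (6): add — endpoints in different components.
R3 R4 (7): skip — R3 and R4 already connected.
R1 R3 (9): add — endpoints in different components.
MST edge set: {R4 R7, R3 R9, R2 R4, R8 R9, R2 R3, R1 R3}.
Of the listed edges, {R3 R9} are in the MST → 1.

1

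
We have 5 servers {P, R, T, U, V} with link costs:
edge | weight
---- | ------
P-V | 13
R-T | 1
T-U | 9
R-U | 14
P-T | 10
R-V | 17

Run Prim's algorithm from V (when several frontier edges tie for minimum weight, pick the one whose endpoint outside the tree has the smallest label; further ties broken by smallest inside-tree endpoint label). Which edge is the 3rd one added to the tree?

Prim's algorithm from V:
Step 1: frontier [P-V 13, R-V 17] → take P-V (13); add P.
Step 2: frontier [P-T 10, R-V 17] → take P-T (10); add T.
Step 3: frontier [R-T 1, T-U 9, R-V 17] → take R-T (1); add R.
Step 4: frontier [R-U 14, T-U 9] → take T-U (9); add U.
The 3rd edge added is R-T.

R-T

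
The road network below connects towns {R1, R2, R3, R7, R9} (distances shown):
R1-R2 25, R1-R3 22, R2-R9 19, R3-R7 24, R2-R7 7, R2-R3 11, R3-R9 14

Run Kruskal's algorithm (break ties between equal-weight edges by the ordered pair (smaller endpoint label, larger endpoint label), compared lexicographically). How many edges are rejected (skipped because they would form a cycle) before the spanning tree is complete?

Sort edges by weight, then run Kruskal:
R2-R7 (7): add. Components now {R2,R7} {R9} {R3} {R1}
R2-R3 (11): add. Components now {R2,R3,R7} {R9} {R1}
R3-R9 (14): add. Components now {R2,R3,R7,R9} {R1}
R2-R9 (19): skip — R2 and R9 already connected.
R1-R3 (22): add. Components now {R1,R2,R3,R7,R9}
Edges rejected before the tree was complete: 1.

1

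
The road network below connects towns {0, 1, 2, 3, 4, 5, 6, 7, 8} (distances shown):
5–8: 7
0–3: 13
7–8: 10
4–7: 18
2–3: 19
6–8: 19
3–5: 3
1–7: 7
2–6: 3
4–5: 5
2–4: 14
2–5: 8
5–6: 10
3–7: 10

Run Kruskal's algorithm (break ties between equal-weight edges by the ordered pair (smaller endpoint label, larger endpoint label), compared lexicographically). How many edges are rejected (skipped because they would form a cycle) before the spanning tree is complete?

2

Sort edges by weight, then run Kruskal:
2–6 (3): add — endpoints in different components.
3–5 (3): add — endpoints in different components.
4–5 (5): add — endpoints in different components.
1–7 (7): add — endpoints in different components.
5–8 (7): add — endpoints in different components.
2–5 (8): add — endpoints in different components.
3–7 (10): add — endpoints in different components.
5–6 (10): skip — 5 and 6 already connected.
7–8 (10): skip — 7 and 8 already connected.
0–3 (13): add — endpoints in different components.
Edges rejected before the tree was complete: 2.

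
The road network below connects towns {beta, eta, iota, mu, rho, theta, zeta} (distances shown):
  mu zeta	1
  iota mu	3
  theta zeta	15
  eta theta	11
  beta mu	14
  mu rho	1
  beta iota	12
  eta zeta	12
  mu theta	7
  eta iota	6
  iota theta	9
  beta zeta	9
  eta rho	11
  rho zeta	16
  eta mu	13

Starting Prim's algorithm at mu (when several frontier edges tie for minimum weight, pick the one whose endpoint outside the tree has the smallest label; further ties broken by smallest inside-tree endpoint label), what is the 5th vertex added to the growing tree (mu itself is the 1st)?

eta

Grow the tree from mu using Prim:
Step 1: cheapest edge leaving the tree is mu rho (1); add rho.
Step 2: cheapest edge leaving the tree is mu zeta (1); add zeta.
Step 3: cheapest edge leaving the tree is iota mu (3); add iota.
Step 4: cheapest edge leaving the tree is eta iota (6); add eta.
Step 5: cheapest edge leaving the tree is mu theta (7); add theta.
Step 6: cheapest edge leaving the tree is beta zeta (9); add beta.
Vertex order: mu, rho, zeta, iota, eta, theta, beta. The 5th vertex is eta.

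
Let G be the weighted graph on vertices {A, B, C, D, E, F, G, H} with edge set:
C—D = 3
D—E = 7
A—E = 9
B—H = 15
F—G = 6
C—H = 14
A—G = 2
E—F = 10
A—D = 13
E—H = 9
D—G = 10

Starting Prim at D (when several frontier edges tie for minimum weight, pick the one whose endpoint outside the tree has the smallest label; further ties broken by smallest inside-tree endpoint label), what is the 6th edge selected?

Prim's algorithm from D:
Step 1: frontier [C—D 3, D—E 7, D—G 10, A—D 13] → take C—D (3); add C.
Step 2: frontier [C—H 14, D—E 7, D—G 10, A—D 13] → take D—E (7); add E.
Step 3: frontier [C—H 14, D—G 10, A—D 13, A—E 9, E—H 9, E—F 10] → take A—E (9); add A.
Step 4: frontier [A—G 2, C—H 14, D—G 10, E—H 9, E—F 10] → take A—G (2); add G.
Step 5: frontier [C—H 14, E—H 9, E—F 10, F—G 6] → take F—G (6); add F.
Step 6: frontier [C—H 14, E—H 9] → take E—H (9); add H.
Step 7: frontier [B—H 15] → take B—H (15); add B.
The 6th edge added is E—H.

E-H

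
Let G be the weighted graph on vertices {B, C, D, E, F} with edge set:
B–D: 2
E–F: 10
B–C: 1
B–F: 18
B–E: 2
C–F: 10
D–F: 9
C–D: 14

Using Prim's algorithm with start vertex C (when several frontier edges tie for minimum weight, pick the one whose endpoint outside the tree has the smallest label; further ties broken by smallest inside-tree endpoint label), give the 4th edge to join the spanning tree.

Grow the tree from C using Prim:
Step 1: cheapest edge leaving the tree is B–C (1); add B.
Step 2: cheapest edge leaving the tree is B–D (2); add D.
Step 3: cheapest edge leaving the tree is B–E (2); add E.
Step 4: cheapest edge leaving the tree is D–F (9); add F.
The 4th edge added is D–F.

D-F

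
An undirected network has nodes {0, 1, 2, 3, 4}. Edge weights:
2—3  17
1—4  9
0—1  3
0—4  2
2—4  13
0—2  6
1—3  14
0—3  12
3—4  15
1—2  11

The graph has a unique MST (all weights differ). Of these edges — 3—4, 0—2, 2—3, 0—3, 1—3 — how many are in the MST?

2

Sort edges by weight, then run Kruskal:
0—4 (2): add. Components now {0,4} {1} {2} {3}
0—1 (3): add. Components now {0,1,4} {2} {3}
0—2 (6): add. Components now {0,1,2,4} {3}
1—4 (9): skip — 1 and 4 already connected.
1—2 (11): skip — 1 and 2 already connected.
0—3 (12): add. Components now {0,1,2,3,4}
MST edge set: {0—4, 0—1, 0—2, 0—3}.
Of the listed edges, {0—2, 0—3} are in the MST → 2.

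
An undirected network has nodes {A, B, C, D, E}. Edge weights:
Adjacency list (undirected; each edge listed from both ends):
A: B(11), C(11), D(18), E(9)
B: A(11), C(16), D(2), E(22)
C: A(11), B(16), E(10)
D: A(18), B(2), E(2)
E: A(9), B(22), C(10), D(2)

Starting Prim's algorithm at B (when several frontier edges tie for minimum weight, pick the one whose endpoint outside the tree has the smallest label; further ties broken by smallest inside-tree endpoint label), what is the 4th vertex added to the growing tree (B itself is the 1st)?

A

Grow the tree from B using Prim:
Step 1: frontier [B—D 2, A—B 11, B—C 16, B—E 22] → take B—D (2); add D.
Step 2: frontier [A—B 11, B—C 16, B—E 22, D—E 2, A—D 18] → take D—E (2); add E.
Step 3: frontier [A—B 11, B—C 16, A—D 18, A—E 9, C—E 10] → take A—E (9); add A.
Step 4: frontier [A—C 11, B—C 16, C—E 10] → take C—E (10); add C.
Vertex order: B, D, E, A, C. The 4th vertex is A.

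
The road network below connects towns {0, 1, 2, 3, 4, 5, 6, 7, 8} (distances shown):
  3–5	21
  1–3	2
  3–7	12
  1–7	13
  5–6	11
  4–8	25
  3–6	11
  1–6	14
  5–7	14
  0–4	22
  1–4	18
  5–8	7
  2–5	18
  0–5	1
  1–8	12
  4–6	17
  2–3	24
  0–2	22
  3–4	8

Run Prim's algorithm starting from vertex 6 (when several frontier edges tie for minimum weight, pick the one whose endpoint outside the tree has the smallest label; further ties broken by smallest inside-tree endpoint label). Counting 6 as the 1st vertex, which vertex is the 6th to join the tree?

Grow the tree from 6 using Prim:
Step 1: cheapest edge leaving the tree is 3–6 (11); add 3.
Step 2: cheapest edge leaving the tree is 1–3 (2); add 1.
Step 3: cheapest edge leaving the tree is 3–4 (8); add 4.
Step 4: cheapest edge leaving the tree is 5–6 (11); add 5.
Step 5: cheapest edge leaving the tree is 0–5 (1); add 0.
Step 6: cheapest edge leaving the tree is 5–8 (7); add 8.
Step 7: cheapest edge leaving the tree is 3–7 (12); add 7.
Step 8: cheapest edge leaving the tree is 2–5 (18); add 2.
Vertex order: 6, 3, 1, 4, 5, 0, 8, 7, 2. The 6th vertex is 0.

0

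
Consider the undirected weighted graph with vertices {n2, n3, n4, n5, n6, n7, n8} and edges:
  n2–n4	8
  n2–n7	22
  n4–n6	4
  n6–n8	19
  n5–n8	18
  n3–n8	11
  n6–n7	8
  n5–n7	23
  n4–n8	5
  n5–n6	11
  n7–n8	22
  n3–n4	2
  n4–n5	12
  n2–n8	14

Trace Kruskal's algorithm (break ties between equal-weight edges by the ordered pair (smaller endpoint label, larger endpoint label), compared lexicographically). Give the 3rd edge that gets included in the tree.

n4-n8

Kruskal's algorithm — process edges by increasing weight (ties by edge label):
n3–n4 (2): add — endpoints in different components.
n4–n6 (4): add — endpoints in different components.
n4–n8 (5): add — endpoints in different components.
n2–n4 (8): add — endpoints in different components.
n6–n7 (8): add — endpoints in different components.
n3–n8 (11): skip — n8 and n3 already connected.
n5–n6 (11): add — endpoints in different components.
The 3rd edge added is n4–n8.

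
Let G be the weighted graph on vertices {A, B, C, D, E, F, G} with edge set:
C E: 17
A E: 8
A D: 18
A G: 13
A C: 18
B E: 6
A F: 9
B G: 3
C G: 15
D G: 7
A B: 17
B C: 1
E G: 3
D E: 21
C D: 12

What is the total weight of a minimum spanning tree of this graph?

Kruskal's algorithm — process edges by increasing weight (ties by edge label):
B C (1): add — endpoints in different components.
B G (3): add — endpoints in different components.
E G (3): add — endpoints in different components.
B E (6): skip — B and E already connected.
D G (7): add — endpoints in different components.
A E (8): add — endpoints in different components.
A F (9): add — endpoints in different components.
MST edges: B C, B G, E G, D G, A E, A F; total weight 1+3+3+7+8+9 = 31.

31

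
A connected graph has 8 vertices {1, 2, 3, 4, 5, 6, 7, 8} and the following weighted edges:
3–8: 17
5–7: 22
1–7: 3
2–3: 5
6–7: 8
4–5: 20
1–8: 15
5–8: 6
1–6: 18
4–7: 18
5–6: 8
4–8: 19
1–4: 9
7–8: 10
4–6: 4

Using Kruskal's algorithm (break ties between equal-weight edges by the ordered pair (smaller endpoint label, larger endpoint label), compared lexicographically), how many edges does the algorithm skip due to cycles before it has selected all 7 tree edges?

3

Kruskal's algorithm — process edges by increasing weight (ties by edge label):
1–7 (3): add — endpoints in different components.
4–6 (4): add — endpoints in different components.
2–3 (5): add — endpoints in different components.
5–8 (6): add — endpoints in different components.
5–6 (8): add — endpoints in different components.
6–7 (8): add — endpoints in different components.
1–4 (9): skip — 1 and 4 already connected.
7–8 (10): skip — 7 and 8 already connected.
1–8 (15): skip — 1 and 8 already connected.
3–8 (17): add — endpoints in different components.
Edges rejected before the tree was complete: 3.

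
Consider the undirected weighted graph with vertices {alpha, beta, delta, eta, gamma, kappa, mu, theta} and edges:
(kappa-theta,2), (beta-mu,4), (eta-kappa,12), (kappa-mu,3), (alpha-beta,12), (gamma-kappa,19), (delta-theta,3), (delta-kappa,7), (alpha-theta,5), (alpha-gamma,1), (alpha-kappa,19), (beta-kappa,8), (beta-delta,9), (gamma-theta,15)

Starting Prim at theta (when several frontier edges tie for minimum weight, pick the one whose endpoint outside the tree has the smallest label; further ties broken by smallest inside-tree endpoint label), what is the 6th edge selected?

Prim's algorithm from theta:
Step 1: cheapest edge leaving the tree is kappa-theta (2); add kappa.
Step 2: cheapest edge leaving the tree is delta-theta (3); add delta.
Step 3: cheapest edge leaving the tree is kappa-mu (3); add mu.
Step 4: cheapest edge leaving the tree is beta-mu (4); add beta.
Step 5: cheapest edge leaving the tree is alpha-theta (5); add alpha.
Step 6: cheapest edge leaving the tree is alpha-gamma (1); add gamma.
Step 7: cheapest edge leaving the tree is eta-kappa (12); add eta.
The 6th edge added is alpha-gamma.

alpha-gamma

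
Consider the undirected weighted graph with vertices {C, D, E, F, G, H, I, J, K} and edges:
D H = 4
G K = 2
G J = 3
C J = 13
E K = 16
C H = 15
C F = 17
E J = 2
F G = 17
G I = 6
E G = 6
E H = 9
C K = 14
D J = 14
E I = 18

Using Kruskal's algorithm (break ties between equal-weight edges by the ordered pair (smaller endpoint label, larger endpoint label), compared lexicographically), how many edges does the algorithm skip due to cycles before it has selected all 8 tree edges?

Kruskal: consider edges lightest-first.
E J (2): add — endpoints in different components.
G K (2): add — endpoints in different components.
G J (3): add — endpoints in different components.
D H (4): add — endpoints in different components.
E G (6): skip — E and G already connected.
G I (6): add — endpoints in different components.
E H (9): add — endpoints in different components.
C J (13): add — endpoints in different components.
C K (14): skip — C and K already connected.
D J (14): skip — D and J already connected.
C H (15): skip — C and H already connected.
E K (16): skip — E and K already connected.
C F (17): add — endpoints in different components.
Edges rejected before the tree was complete: 5.

5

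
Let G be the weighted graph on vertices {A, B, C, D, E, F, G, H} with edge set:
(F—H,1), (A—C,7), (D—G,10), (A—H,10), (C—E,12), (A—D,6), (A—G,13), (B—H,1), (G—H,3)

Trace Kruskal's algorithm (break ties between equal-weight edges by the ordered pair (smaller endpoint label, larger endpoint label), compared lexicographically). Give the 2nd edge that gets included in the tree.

F-H

Kruskal's algorithm — process edges by increasing weight (ties by edge label):
B—H (1): add — endpoints in different components.
F—H (1): add — endpoints in different components.
G—H (3): add — endpoints in different components.
A—D (6): add — endpoints in different components.
A—C (7): add — endpoints in different components.
A—H (10): add — endpoints in different components.
D—G (10): skip — D and G already connected.
C—E (12): add — endpoints in different components.
The 2nd edge added is F—H.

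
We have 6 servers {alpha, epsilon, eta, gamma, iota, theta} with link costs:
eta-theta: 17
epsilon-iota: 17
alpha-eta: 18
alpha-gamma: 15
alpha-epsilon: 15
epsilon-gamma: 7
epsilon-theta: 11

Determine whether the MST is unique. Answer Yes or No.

No

Sort edges by weight, then run Kruskal:
epsilon-gamma (7): add. Components now {alpha} {theta} {epsilon,gamma} {eta} {iota}
epsilon-theta (11): add. Components now {alpha} {epsilon,gamma,theta} {eta} {iota}
alpha-epsilon (15): add. Components now {alpha,epsilon,gamma,theta} {eta} {iota}
alpha-gamma (15): skip — alpha and gamma already connected.
epsilon-iota (17): add. Components now {alpha,epsilon,gamma,iota,theta} {eta}
eta-theta (17): add. Components now {alpha,epsilon,eta,gamma,iota,theta}
Non-tree edge alpha-gamma has weight 15, equal to the heaviest edge on its tree cycle — swapping gives another MST of the same weight. Not unique.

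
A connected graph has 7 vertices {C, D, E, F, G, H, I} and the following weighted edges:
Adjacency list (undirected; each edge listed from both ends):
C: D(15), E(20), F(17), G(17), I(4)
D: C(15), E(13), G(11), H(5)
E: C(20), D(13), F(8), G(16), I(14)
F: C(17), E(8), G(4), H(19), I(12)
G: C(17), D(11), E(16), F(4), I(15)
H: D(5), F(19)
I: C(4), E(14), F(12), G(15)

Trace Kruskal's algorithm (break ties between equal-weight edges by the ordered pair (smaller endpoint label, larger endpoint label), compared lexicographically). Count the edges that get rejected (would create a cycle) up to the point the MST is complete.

0

Kruskal's algorithm — process edges by increasing weight (ties by edge label):
C-I (4): add — endpoints in different components.
F-G (4): add — endpoints in different components.
D-H (5): add — endpoints in different components.
E-F (8): add — endpoints in different components.
D-G (11): add — endpoints in different components.
F-I (12): add — endpoints in different components.
Edges rejected before the tree was complete: 0.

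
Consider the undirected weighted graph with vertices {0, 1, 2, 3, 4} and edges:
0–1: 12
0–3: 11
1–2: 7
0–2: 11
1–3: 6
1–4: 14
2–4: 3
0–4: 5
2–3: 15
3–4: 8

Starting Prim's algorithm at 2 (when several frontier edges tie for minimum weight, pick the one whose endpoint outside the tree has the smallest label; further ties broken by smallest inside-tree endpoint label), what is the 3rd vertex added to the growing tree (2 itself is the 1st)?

0

Prim's algorithm from 2:
Step 1: cheapest edge leaving the tree is 2–4 (3); add 4.
Step 2: cheapest edge leaving the tree is 0–4 (5); add 0.
Step 3: cheapest edge leaving the tree is 1–2 (7); add 1.
Step 4: cheapest edge leaving the tree is 1–3 (6); add 3.
Vertex order: 2, 4, 0, 1, 3. The 3rd vertex is 0.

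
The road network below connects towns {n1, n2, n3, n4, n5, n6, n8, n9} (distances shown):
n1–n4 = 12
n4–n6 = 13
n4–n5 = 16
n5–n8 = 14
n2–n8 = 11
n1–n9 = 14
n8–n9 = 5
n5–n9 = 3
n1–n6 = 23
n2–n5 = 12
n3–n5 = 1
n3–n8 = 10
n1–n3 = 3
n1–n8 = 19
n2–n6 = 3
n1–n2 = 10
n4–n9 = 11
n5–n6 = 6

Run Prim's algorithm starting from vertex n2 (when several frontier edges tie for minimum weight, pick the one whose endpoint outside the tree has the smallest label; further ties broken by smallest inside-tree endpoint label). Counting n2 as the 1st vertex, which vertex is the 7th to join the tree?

Prim, starting at n2.
Step 1: cheapest edge leaving the tree is n2–n6 (3); add n6.
Step 2: cheapest edge leaving the tree is n5–n6 (6); add n5.
Step 3: cheapest edge leaving the tree is n3–n5 (1); add n3.
Step 4: cheapest edge leaving the tree is n1–n3 (3); add n1.
Step 5: cheapest edge leaving the tree is n5–n9 (3); add n9.
Step 6: cheapest edge leaving the tree is n8–n9 (5); add n8.
Step 7: cheapest edge leaving the tree is n4–n9 (11); add n4.
Vertex order: n2, n6, n5, n3, n1, n9, n8, n4. The 7th vertex is n8.

n8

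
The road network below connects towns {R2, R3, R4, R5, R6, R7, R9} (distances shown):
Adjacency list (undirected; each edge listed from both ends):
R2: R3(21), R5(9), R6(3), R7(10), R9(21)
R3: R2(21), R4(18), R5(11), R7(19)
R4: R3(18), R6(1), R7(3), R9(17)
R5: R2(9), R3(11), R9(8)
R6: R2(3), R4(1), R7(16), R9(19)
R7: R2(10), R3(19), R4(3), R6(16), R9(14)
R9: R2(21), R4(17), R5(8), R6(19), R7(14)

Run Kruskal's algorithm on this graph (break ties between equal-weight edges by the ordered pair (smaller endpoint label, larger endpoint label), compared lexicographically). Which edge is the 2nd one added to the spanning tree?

Kruskal's algorithm — process edges by increasing weight (ties by edge label):
R4-R6 (1): add — endpoints in different components.
R2-R6 (3): add — endpoints in different components.
R4-R7 (3): add — endpoints in different components.
R5-R9 (8): add — endpoints in different components.
R2-R5 (9): add — endpoints in different components.
R2-R7 (10): skip — R7 and R2 already connected.
R3-R5 (11): add — endpoints in different components.
The 2nd edge added is R2-R6.

R2-R6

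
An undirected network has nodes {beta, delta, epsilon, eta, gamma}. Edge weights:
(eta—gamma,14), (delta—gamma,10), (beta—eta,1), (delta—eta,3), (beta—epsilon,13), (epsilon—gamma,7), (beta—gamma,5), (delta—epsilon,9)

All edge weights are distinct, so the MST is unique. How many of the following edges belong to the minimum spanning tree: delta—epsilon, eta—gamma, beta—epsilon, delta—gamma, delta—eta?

Sort edges by weight, then run Kruskal:
beta—eta (1): add — endpoints in different components.
delta—eta (3): add — endpoints in different components.
beta—gamma (5): add — endpoints in different components.
epsilon—gamma (7): add — endpoints in different components.
MST edge set: {beta—eta, delta—eta, beta—gamma, epsilon—gamma}.
Of the listed edges, {delta—eta} are in the MST → 1.

1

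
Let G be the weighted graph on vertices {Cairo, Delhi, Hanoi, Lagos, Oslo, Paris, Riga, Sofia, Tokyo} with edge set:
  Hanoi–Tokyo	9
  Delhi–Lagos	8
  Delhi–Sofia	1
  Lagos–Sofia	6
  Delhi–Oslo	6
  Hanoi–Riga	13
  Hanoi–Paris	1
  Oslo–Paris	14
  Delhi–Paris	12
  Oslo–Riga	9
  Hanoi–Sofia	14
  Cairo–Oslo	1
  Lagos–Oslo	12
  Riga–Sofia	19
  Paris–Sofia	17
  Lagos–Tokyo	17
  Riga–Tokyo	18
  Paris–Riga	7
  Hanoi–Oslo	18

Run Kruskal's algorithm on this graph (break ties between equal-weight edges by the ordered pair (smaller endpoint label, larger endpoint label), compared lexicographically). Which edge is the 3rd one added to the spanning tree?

Sort edges by weight, then run Kruskal:
Cairo–Oslo (1): add — endpoints in different components.
Delhi–Sofia (1): add — endpoints in different components.
Hanoi–Paris (1): add — endpoints in different components.
Delhi–Oslo (6): add — endpoints in different components.
Lagos–Sofia (6): add — endpoints in different components.
Paris–Riga (7): add — endpoints in different components.
Delhi–Lagos (8): skip — Lagos and Delhi already connected.
Hanoi–Tokyo (9): add — endpoints in different components.
Oslo–Riga (9): add — endpoints in different components.
The 3rd edge added is Hanoi–Paris.

Hanoi-Paris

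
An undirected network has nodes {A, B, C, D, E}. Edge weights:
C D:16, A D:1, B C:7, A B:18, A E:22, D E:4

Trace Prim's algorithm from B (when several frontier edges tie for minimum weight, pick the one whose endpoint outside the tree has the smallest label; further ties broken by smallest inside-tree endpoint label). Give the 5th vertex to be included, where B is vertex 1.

Grow the tree from B using Prim:
Step 1: cheapest edge leaving the tree is B C (7); add C.
Step 2: cheapest edge leaving the tree is C D (16); add D.
Step 3: cheapest edge leaving the tree is A D (1); add A.
Step 4: cheapest edge leaving the tree is D E (4); add E.
Vertex order: B, C, D, A, E. The 5th vertex is E.

E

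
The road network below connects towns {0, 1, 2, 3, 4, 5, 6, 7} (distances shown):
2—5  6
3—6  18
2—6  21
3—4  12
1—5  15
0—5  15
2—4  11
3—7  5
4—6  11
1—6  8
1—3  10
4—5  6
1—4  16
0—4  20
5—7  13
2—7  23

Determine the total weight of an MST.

61

Prim's algorithm from 7:
Step 1: cheapest edge leaving the tree is 3—7 (5); add 3.
Step 2: cheapest edge leaving the tree is 1—3 (10); add 1.
Step 3: cheapest edge leaving the tree is 1—6 (8); add 6.
Step 4: cheapest edge leaving the tree is 4—6 (11); add 4.
Step 5: cheapest edge leaving the tree is 4—5 (6); add 5.
Step 6: cheapest edge leaving the tree is 2—5 (6); add 2.
Step 7: cheapest edge leaving the tree is 0—5 (15); add 0.
MST edges: 3—7, 1—3, 1—6, 4—6, 4—5, 2—5, 0—5; total weight 5+10+8+11+6+6+15 = 61.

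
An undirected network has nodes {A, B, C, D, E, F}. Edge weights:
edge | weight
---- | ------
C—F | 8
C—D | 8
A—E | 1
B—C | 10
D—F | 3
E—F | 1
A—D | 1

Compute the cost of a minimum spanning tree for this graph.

21

Grow the tree from B using Prim:
Step 1: cheapest edge leaving the tree is B—C (10); add C.
Step 2: cheapest edge leaving the tree is C—D (8); add D.
Step 3: cheapest edge leaving the tree is A—D (1); add A.
Step 4: cheapest edge leaving the tree is A—E (1); add E.
Step 5: cheapest edge leaving the tree is E—F (1); add F.
MST edges: B—C, C—D, A—D, A—E, E—F; total weight 10+8+1+1+1 = 21.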